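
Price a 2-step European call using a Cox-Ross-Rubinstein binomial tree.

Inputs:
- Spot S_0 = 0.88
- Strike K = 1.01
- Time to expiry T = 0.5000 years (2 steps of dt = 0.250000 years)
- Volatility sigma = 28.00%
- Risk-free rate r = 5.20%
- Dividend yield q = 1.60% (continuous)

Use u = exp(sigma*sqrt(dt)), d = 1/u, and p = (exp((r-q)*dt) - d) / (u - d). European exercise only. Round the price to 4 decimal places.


Answer: Price = V(0,0) = 0.0372

Derivation:
dt = T/N = 0.250000
u = exp(sigma*sqrt(dt)) = 1.150274; d = 1/u = 0.869358
p = (exp((r-q)*dt) - d) / (u - d) = 0.497240
Discount per step: exp(-r*dt) = 0.987084
Stock lattice S(k, i) with i counting down-moves:
  k=0: S(0,0) = 0.8800
  k=1: S(1,0) = 1.0122; S(1,1) = 0.7650
  k=2: S(2,0) = 1.1644; S(2,1) = 0.8800; S(2,2) = 0.6651
Terminal payoffs V(N, i) = max(S_T - K, 0):
  V(2,0) = 0.154354; V(2,1) = 0.000000; V(2,2) = 0.000000
Backward induction: V(k, i) = exp(-r*dt) * [p * V(k+1, i) + (1-p) * V(k+1, i+1)].
  V(1,0) = exp(-r*dt) * [p*0.154354 + (1-p)*0.000000] = 0.075760
  V(1,1) = exp(-r*dt) * [p*0.000000 + (1-p)*0.000000] = 0.000000
  V(0,0) = exp(-r*dt) * [p*0.075760 + (1-p)*0.000000] = 0.037184


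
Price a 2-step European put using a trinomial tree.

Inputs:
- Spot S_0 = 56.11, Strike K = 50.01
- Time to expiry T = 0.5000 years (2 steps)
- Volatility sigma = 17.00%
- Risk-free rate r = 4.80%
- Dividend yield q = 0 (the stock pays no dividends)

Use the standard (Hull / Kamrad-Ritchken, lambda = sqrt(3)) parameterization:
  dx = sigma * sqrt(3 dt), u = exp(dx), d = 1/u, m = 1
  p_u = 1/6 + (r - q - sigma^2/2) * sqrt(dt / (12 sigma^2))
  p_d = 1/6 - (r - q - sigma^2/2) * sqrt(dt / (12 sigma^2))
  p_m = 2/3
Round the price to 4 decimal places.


Answer: Price = V(0,0) = 0.4375

Derivation:
dt = T/N = 0.250000; dx = sigma*sqrt(3*dt) = 0.147224
u = exp(dx) = 1.158614; d = 1/u = 0.863100
p_u = 0.195152, p_m = 0.666667, p_d = 0.138181
Discount per step: exp(-r*dt) = 0.988072
Stock lattice S(k, j) with j the centered position index:
  k=0: S(0,+0) = 56.1100
  k=1: S(1,-1) = 48.4286; S(1,+0) = 56.1100; S(1,+1) = 65.0098
  k=2: S(2,-2) = 41.7987; S(2,-1) = 48.4286; S(2,+0) = 56.1100; S(2,+1) = 65.0098; S(2,+2) = 75.3213
Terminal payoffs V(N, j) = max(K - S_T, 0):
  V(2,-2) = 8.211293; V(2,-1) = 1.581440; V(2,+0) = 0.000000; V(2,+1) = 0.000000; V(2,+2) = 0.000000
Backward induction: V(k, j) = exp(-r*dt) * [p_u * V(k+1, j+1) + p_m * V(k+1, j) + p_d * V(k+1, j-1)]
  V(1,-1) = exp(-r*dt) * [p_u*0.000000 + p_m*1.581440 + p_d*8.211293] = 2.162829
  V(1,+0) = exp(-r*dt) * [p_u*0.000000 + p_m*0.000000 + p_d*1.581440] = 0.215919
  V(1,+1) = exp(-r*dt) * [p_u*0.000000 + p_m*0.000000 + p_d*0.000000] = 0.000000
  V(0,+0) = exp(-r*dt) * [p_u*0.000000 + p_m*0.215919 + p_d*2.162829] = 0.437526


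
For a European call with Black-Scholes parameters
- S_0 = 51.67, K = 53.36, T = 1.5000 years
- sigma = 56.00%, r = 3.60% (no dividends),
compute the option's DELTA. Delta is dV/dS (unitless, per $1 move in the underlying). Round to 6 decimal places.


Answer: Delta = 0.646072

Derivation:
d1 = 0.3747368515; d2 = -0.3111202765
phi(d1) = 0.3718917777; exp(-qT) = 1.0000000000; exp(-rT) = 0.9474321065
N(d1) = 0.6460719087
Delta = exp(-qT) * N(d1) = 1.0000000000 * 0.6460719087 = 0.646072


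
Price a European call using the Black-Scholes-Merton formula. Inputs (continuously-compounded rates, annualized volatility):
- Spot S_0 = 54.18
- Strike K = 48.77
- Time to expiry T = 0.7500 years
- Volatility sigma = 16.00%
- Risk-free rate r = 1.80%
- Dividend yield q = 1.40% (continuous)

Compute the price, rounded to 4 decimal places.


Answer: Price = 6.3718

Derivation:
d1 = (ln(S/K) + (r - q + 0.5*sigma^2) * T) / (sigma * sqrt(T)) = 0.85012277
d2 = d1 - sigma * sqrt(T) = 0.71155871
exp(-rT) = 0.98659072; exp(-qT) = 0.98955493
C = S_0 * exp(-qT) * N(d1) - K * exp(-rT) * N(d2)
N(d1) = 0.80237158; N(d2) = 0.76163096
C = 54.1800 * 0.98955493 * 0.80237158 - 48.7700 * 0.98659072 * 0.76163096 = 6.3718


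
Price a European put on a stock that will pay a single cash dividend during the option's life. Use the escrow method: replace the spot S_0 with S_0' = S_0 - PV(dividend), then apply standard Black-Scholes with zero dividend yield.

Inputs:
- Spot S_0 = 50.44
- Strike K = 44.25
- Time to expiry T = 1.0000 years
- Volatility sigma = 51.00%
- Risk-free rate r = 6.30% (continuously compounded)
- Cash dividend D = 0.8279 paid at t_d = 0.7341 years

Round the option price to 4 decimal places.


Answer: Price = 5.6679

Derivation:
PV(D) = D * exp(-r * t_d) = 0.8279 * 0.95480485 = 0.79048294
S_0' = S_0 - PV(D) = 50.4400 - 0.79048294 = 49.64951706
d1 = (ln(S_0'/K) + (r + sigma^2/2)*T) / (sigma*sqrt(T)) = 0.60428096
d2 = d1 - sigma*sqrt(T) = 0.09428096
exp(-rT) = 0.93894347
N(-d1) = 0.27282843; N(-d2) = 0.46244299
P = K * exp(-rT) * N(-d2) - S_0' * N(-d1) = 44.2500 * 0.93894347 * 0.46244299 - 49.64951706 * 0.27282843 = 5.6679


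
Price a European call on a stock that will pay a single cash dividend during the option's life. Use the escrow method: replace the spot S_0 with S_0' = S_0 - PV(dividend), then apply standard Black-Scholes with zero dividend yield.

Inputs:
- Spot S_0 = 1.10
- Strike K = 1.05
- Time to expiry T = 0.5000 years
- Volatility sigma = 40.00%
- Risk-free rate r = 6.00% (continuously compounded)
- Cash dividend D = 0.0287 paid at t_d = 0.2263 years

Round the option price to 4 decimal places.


PV(D) = D * exp(-r * t_d) = 0.0287 * 0.98651377 = 0.02831295
S_0' = S_0 - PV(D) = 1.1000 - 0.02831295 = 1.07168705
d1 = (ln(S_0'/K) + (r + sigma^2/2)*T) / (sigma*sqrt(T)) = 0.31976758
d2 = d1 - sigma*sqrt(T) = 0.03692487
exp(-rT) = 0.97044553
N(d1) = 0.62542774; N(d2) = 0.51472754
C = S_0' * N(d1) - K * exp(-rT) * N(d2) = 1.07168705 * 0.62542774 - 1.0500 * 0.97044553 * 0.51472754 = 0.1458

Answer: Price = 0.1458


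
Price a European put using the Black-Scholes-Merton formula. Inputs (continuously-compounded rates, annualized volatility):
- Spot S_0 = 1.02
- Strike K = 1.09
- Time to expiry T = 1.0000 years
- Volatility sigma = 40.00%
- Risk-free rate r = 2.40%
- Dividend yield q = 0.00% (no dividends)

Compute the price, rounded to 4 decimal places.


Answer: Price = 0.1882

Derivation:
d1 = (ln(S/K) + (r - q + 0.5*sigma^2) * T) / (sigma * sqrt(T)) = 0.09406233
d2 = d1 - sigma * sqrt(T) = -0.30593767
exp(-rT) = 0.97628571; exp(-qT) = 1.00000000
P = K * exp(-rT) * N(-d2) - S_0 * exp(-qT) * N(-d1)
N(-d1) = 0.46252982; N(-d2) = 0.62017395
P = 1.0900 * 0.97628571 * 0.62017395 - 1.0200 * 1.00000000 * 0.46252982 = 0.1882


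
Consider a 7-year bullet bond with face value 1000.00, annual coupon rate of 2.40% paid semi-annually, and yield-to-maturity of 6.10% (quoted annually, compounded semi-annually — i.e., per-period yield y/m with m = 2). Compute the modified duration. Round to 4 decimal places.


Coupon per period c = face * coupon_rate / m = 12.000000
Periods per year m = 2; per-period yield y/m = 0.030500
Number of cashflows N = 14
Cashflows (t years, CF_t, discount factor 1/(1+y/m)^(m*t), PV):
  t = 0.5000: CF_t = 12.000000, DF = 0.970403, PV = 11.644833
  t = 1.0000: CF_t = 12.000000, DF = 0.941681, PV = 11.300177
  t = 1.5000: CF_t = 12.000000, DF = 0.913810, PV = 10.965723
  t = 2.0000: CF_t = 12.000000, DF = 0.886764, PV = 10.641167
  t = 2.5000: CF_t = 12.000000, DF = 0.860518, PV = 10.326217
  t = 3.0000: CF_t = 12.000000, DF = 0.835049, PV = 10.020589
  t = 3.5000: CF_t = 12.000000, DF = 0.810334, PV = 9.724007
  t = 4.0000: CF_t = 12.000000, DF = 0.786350, PV = 9.436203
  t = 4.5000: CF_t = 12.000000, DF = 0.763076, PV = 9.156917
  t = 5.0000: CF_t = 12.000000, DF = 0.740491, PV = 8.885897
  t = 5.5000: CF_t = 12.000000, DF = 0.718575, PV = 8.622899
  t = 6.0000: CF_t = 12.000000, DF = 0.697307, PV = 8.367684
  t = 6.5000: CF_t = 12.000000, DF = 0.676669, PV = 8.120024
  t = 7.0000: CF_t = 1012.000000, DF = 0.656641, PV = 664.520781
Price P = sum_t PV_t = 791.733119
First compute Macaulay numerator sum_t t * PV_t:
  t * PV_t at t = 0.5000: 5.822416
  t * PV_t at t = 1.0000: 11.300177
  t * PV_t at t = 1.5000: 16.448584
  t * PV_t at t = 2.0000: 21.282334
  t * PV_t at t = 2.5000: 25.815544
  t * PV_t at t = 3.0000: 30.061768
  t * PV_t at t = 3.5000: 34.034025
  t * PV_t at t = 4.0000: 37.744812
  t * PV_t at t = 4.5000: 41.206127
  t * PV_t at t = 5.0000: 44.429486
  t * PV_t at t = 5.5000: 47.425943
  t * PV_t at t = 6.0000: 50.206107
  t * PV_t at t = 6.5000: 52.780154
  t * PV_t at t = 7.0000: 4651.645468
Macaulay duration D = 5070.202946 / 791.733119 = 6.403929
Modified duration = D / (1 + y/m) = 6.403929 / (1 + 0.030500) = 6.214390

Answer: Modified duration = 6.2144


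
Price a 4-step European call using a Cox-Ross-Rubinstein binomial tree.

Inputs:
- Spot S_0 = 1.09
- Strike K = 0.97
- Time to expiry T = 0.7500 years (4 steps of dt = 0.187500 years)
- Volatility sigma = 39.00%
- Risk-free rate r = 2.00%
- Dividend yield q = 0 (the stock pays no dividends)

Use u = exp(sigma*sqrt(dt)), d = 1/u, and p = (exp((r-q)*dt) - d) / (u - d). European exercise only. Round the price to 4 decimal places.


Answer: Price = V(0,0) = 0.2202

Derivation:
dt = T/N = 0.187500
u = exp(sigma*sqrt(dt)) = 1.183972; d = 1/u = 0.844615
p = (exp((r-q)*dt) - d) / (u - d) = 0.468952
Discount per step: exp(-r*dt) = 0.996257
Stock lattice S(k, i) with i counting down-moves:
  k=0: S(0,0) = 1.0900
  k=1: S(1,0) = 1.2905; S(1,1) = 0.9206
  k=2: S(2,0) = 1.5280; S(2,1) = 1.0900; S(2,2) = 0.7776
  k=3: S(3,0) = 1.8091; S(3,1) = 1.2905; S(3,2) = 0.9206; S(3,3) = 0.6568
  k=4: S(4,0) = 2.1419; S(4,1) = 1.5280; S(4,2) = 1.0900; S(4,3) = 0.7776; S(4,4) = 0.5547
Terminal payoffs V(N, i) = max(S_T - K, 0):
  V(4,0) = 1.171866; V(4,1) = 0.557951; V(4,2) = 0.120000; V(4,3) = 0.000000; V(4,4) = 0.000000
Backward induction: V(k, i) = exp(-r*dt) * [p * V(k+1, i) + (1-p) * V(k+1, i+1)].
  V(3,0) = exp(-r*dt) * [p*1.171866 + (1-p)*0.557951] = 0.842682
  V(3,1) = exp(-r*dt) * [p*0.557951 + (1-p)*0.120000] = 0.324160
  V(3,2) = exp(-r*dt) * [p*0.120000 + (1-p)*0.000000] = 0.056064
  V(3,3) = exp(-r*dt) * [p*0.000000 + (1-p)*0.000000] = 0.000000
  V(2,0) = exp(-r*dt) * [p*0.842682 + (1-p)*0.324160] = 0.565199
  V(2,1) = exp(-r*dt) * [p*0.324160 + (1-p)*0.056064] = 0.181108
  V(2,2) = exp(-r*dt) * [p*0.056064 + (1-p)*0.000000] = 0.026193
  V(1,0) = exp(-r*dt) * [p*0.565199 + (1-p)*0.181108] = 0.359876
  V(1,1) = exp(-r*dt) * [p*0.181108 + (1-p)*0.026193] = 0.098471
  V(0,0) = exp(-r*dt) * [p*0.359876 + (1-p)*0.098471] = 0.220230


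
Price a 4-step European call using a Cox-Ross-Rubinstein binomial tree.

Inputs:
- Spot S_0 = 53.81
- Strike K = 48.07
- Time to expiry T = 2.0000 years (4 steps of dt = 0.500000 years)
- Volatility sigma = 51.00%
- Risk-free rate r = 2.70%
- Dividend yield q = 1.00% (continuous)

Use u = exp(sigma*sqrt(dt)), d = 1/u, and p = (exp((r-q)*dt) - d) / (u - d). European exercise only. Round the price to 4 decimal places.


Answer: Price = V(0,0) = 17.6886

Derivation:
dt = T/N = 0.500000
u = exp(sigma*sqrt(dt)) = 1.434225; d = 1/u = 0.697241
p = (exp((r-q)*dt) - d) / (u - d) = 0.422391
Discount per step: exp(-r*dt) = 0.986591
Stock lattice S(k, i) with i counting down-moves:
  k=0: S(0,0) = 53.8100
  k=1: S(1,0) = 77.1756; S(1,1) = 37.5185
  k=2: S(2,0) = 110.6872; S(2,1) = 53.8100; S(2,2) = 26.1594
  k=3: S(3,0) = 158.7503; S(3,1) = 77.1756; S(3,2) = 37.5185; S(3,3) = 18.2394
  k=4: S(4,0) = 227.6836; S(4,1) = 110.6872; S(4,2) = 53.8100; S(4,3) = 26.1594; S(4,4) = 12.7173
Terminal payoffs V(N, i) = max(S_T - K, 0):
  V(4,0) = 179.613648; V(4,1) = 62.617204; V(4,2) = 5.740000; V(4,3) = 0.000000; V(4,4) = 0.000000
Backward induction: V(k, i) = exp(-r*dt) * [p * V(k+1, i) + (1-p) * V(k+1, i+1)].
  V(3,0) = exp(-r*dt) * [p*179.613648 + (1-p)*62.617204] = 110.533141
  V(3,1) = exp(-r*dt) * [p*62.617204 + (1-p)*5.740000] = 29.365303
  V(3,2) = exp(-r*dt) * [p*5.740000 + (1-p)*0.000000] = 2.392014
  V(3,3) = exp(-r*dt) * [p*0.000000 + (1-p)*0.000000] = 0.000000
  V(2,0) = exp(-r*dt) * [p*110.533141 + (1-p)*29.365303] = 62.796373
  V(2,1) = exp(-r*dt) * [p*29.365303 + (1-p)*2.392014] = 13.600439
  V(2,2) = exp(-r*dt) * [p*2.392014 + (1-p)*0.000000] = 0.996817
  V(1,0) = exp(-r*dt) * [p*62.796373 + (1-p)*13.600439] = 33.919346
  V(1,1) = exp(-r*dt) * [p*13.600439 + (1-p)*0.996817] = 6.235721
  V(0,0) = exp(-r*dt) * [p*33.919346 + (1-p)*6.235721] = 17.688621


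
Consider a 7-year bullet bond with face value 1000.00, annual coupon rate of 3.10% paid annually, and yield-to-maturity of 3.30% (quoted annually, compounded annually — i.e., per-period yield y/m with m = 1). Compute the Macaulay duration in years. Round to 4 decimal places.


Answer: Macaulay duration = 6.3948 years

Derivation:
Coupon per period c = face * coupon_rate / m = 31.000000
Periods per year m = 1; per-period yield y/m = 0.033000
Number of cashflows N = 7
Cashflows (t years, CF_t, discount factor 1/(1+y/m)^(m*t), PV):
  t = 1.0000: CF_t = 31.000000, DF = 0.968054, PV = 30.009681
  t = 2.0000: CF_t = 31.000000, DF = 0.937129, PV = 29.050998
  t = 3.0000: CF_t = 31.000000, DF = 0.907192, PV = 28.122941
  t = 4.0000: CF_t = 31.000000, DF = 0.878211, PV = 27.224531
  t = 5.0000: CF_t = 31.000000, DF = 0.850156, PV = 26.354822
  t = 6.0000: CF_t = 31.000000, DF = 0.822997, PV = 25.512896
  t = 7.0000: CF_t = 1031.000000, DF = 0.796705, PV = 821.403246
Price P = sum_t PV_t = 987.679114
Macaulay numerator sum_t t * PV_t:
  t * PV_t at t = 1.0000: 30.009681
  t * PV_t at t = 2.0000: 58.101995
  t * PV_t at t = 3.0000: 84.368822
  t * PV_t at t = 4.0000: 108.898124
  t * PV_t at t = 5.0000: 131.774110
  t * PV_t at t = 6.0000: 153.077378
  t * PV_t at t = 7.0000: 5749.822721
Macaulay duration D = (sum_t t * PV_t) / P = 6316.052830 / 987.679114 = 6.394843


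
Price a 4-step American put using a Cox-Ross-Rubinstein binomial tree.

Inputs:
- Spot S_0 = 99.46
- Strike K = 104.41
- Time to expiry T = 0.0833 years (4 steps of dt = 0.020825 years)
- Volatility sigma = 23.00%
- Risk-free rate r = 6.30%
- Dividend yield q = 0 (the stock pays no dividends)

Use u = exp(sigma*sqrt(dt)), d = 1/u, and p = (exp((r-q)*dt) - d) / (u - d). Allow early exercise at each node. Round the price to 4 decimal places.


dt = T/N = 0.020825
u = exp(sigma*sqrt(dt)) = 1.033748; d = 1/u = 0.967354
p = (exp((r-q)*dt) - d) / (u - d) = 0.511476
Discount per step: exp(-r*dt) = 0.998689
Stock lattice S(k, i) with i counting down-moves:
  k=0: S(0,0) = 99.4600
  k=1: S(1,0) = 102.8166; S(1,1) = 96.2130
  k=2: S(2,0) = 106.2864; S(2,1) = 99.4600; S(2,2) = 93.0720
  k=3: S(3,0) = 109.8734; S(3,1) = 102.8166; S(3,2) = 96.2130; S(3,3) = 90.0336
  k=4: S(4,0) = 113.5814; S(4,1) = 106.2864; S(4,2) = 99.4600; S(4,3) = 93.0720; S(4,4) = 87.0943
Terminal payoffs V(N, i) = max(K - S_T, 0):
  V(4,0) = 0.000000; V(4,1) = 0.000000; V(4,2) = 4.950000; V(4,3) = 11.337985; V(4,4) = 17.315690
Backward induction: V(k, i) = exp(-r*dt) * [p * V(k+1, i) + (1-p) * V(k+1, i+1)]; then take max(V_cont, immediate exercise) for American.
  V(3,0) = exp(-r*dt) * [p*0.000000 + (1-p)*0.000000] = 0.000000; exercise = 0.000000; V(3,0) = max -> 0.000000
  V(3,1) = exp(-r*dt) * [p*0.000000 + (1-p)*4.950000] = 2.415021; exercise = 1.593427; V(3,1) = max -> 2.415021
  V(3,2) = exp(-r*dt) * [p*4.950000 + (1-p)*11.337985] = 8.060100; exercise = 8.196993; V(3,2) = max -> 8.196993
  V(3,3) = exp(-r*dt) * [p*11.337985 + (1-p)*17.315690] = 14.239541; exercise = 14.376434; V(3,3) = max -> 14.376434
  V(2,0) = exp(-r*dt) * [p*0.000000 + (1-p)*2.415021] = 1.178248; exercise = 0.000000; V(2,0) = max -> 1.178248
  V(2,1) = exp(-r*dt) * [p*2.415021 + (1-p)*8.196993] = 5.232782; exercise = 4.950000; V(2,1) = max -> 5.232782
  V(2,2) = exp(-r*dt) * [p*8.196993 + (1-p)*14.376434] = 11.201091; exercise = 11.337985; V(2,2) = max -> 11.337985
  V(1,0) = exp(-r*dt) * [p*1.178248 + (1-p)*5.232782] = 3.154842; exercise = 1.593427; V(1,0) = max -> 3.154842
  V(1,1) = exp(-r*dt) * [p*5.232782 + (1-p)*11.337985] = 8.204546; exercise = 8.196993; V(1,1) = max -> 8.204546
  V(0,0) = exp(-r*dt) * [p*3.154842 + (1-p)*8.204546] = 5.614371; exercise = 4.950000; V(0,0) = max -> 5.614371

Answer: Price = V(0,0) = 5.6144


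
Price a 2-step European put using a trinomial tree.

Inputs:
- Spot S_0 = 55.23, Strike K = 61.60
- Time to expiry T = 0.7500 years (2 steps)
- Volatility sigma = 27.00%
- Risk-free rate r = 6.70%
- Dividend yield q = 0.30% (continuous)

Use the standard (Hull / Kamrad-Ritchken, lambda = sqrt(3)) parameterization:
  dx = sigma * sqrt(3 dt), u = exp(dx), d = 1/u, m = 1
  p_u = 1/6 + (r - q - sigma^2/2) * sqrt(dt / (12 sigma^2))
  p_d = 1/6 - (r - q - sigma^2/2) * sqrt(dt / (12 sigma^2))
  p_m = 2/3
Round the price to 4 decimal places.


Answer: Price = V(0,0) = 7.4572

Derivation:
dt = T/N = 0.375000; dx = sigma*sqrt(3*dt) = 0.286378
u = exp(dx) = 1.331596; d = 1/u = 0.750979
p_u = 0.184704, p_m = 0.666667, p_d = 0.148629
Discount per step: exp(-r*dt) = 0.975188
Stock lattice S(k, j) with j the centered position index:
  k=0: S(0,+0) = 55.2300
  k=1: S(1,-1) = 41.4765; S(1,+0) = 55.2300; S(1,+1) = 73.5440
  k=2: S(2,-2) = 31.1480; S(2,-1) = 41.4765; S(2,+0) = 55.2300; S(2,+1) = 73.5440; S(2,+2) = 97.9310
Terminal payoffs V(N, j) = max(K - S_T, 0):
  V(2,-2) = 30.452008; V(2,-1) = 20.123457; V(2,+0) = 6.370000; V(2,+1) = 0.000000; V(2,+2) = 0.000000
Backward induction: V(k, j) = exp(-r*dt) * [p_u * V(k+1, j+1) + p_m * V(k+1, j) + p_d * V(k+1, j-1)]
  V(1,-1) = exp(-r*dt) * [p_u*6.370000 + p_m*20.123457 + p_d*30.452008] = 18.643892
  V(1,+0) = exp(-r*dt) * [p_u*0.000000 + p_m*6.370000 + p_d*20.123457] = 7.058015
  V(1,+1) = exp(-r*dt) * [p_u*0.000000 + p_m*0.000000 + p_d*6.370000] = 0.923275
  V(0,+0) = exp(-r*dt) * [p_u*0.923275 + p_m*7.058015 + p_d*18.643892] = 7.457162


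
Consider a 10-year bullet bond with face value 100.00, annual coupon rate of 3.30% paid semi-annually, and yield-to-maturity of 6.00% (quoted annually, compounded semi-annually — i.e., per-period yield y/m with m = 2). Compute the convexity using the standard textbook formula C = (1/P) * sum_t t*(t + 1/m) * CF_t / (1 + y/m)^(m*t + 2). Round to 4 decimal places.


Answer: Convexity = 78.1896

Derivation:
Coupon per period c = face * coupon_rate / m = 1.650000
Periods per year m = 2; per-period yield y/m = 0.030000
Number of cashflows N = 20
Cashflows (t years, CF_t, discount factor 1/(1+y/m)^(m*t), PV):
  t = 0.5000: CF_t = 1.650000, DF = 0.970874, PV = 1.601942
  t = 1.0000: CF_t = 1.650000, DF = 0.942596, PV = 1.555283
  t = 1.5000: CF_t = 1.650000, DF = 0.915142, PV = 1.509984
  t = 2.0000: CF_t = 1.650000, DF = 0.888487, PV = 1.466004
  t = 2.5000: CF_t = 1.650000, DF = 0.862609, PV = 1.423304
  t = 3.0000: CF_t = 1.650000, DF = 0.837484, PV = 1.381849
  t = 3.5000: CF_t = 1.650000, DF = 0.813092, PV = 1.341601
  t = 4.0000: CF_t = 1.650000, DF = 0.789409, PV = 1.302525
  t = 4.5000: CF_t = 1.650000, DF = 0.766417, PV = 1.264588
  t = 5.0000: CF_t = 1.650000, DF = 0.744094, PV = 1.227755
  t = 5.5000: CF_t = 1.650000, DF = 0.722421, PV = 1.191995
  t = 6.0000: CF_t = 1.650000, DF = 0.701380, PV = 1.157277
  t = 6.5000: CF_t = 1.650000, DF = 0.680951, PV = 1.123570
  t = 7.0000: CF_t = 1.650000, DF = 0.661118, PV = 1.090844
  t = 7.5000: CF_t = 1.650000, DF = 0.641862, PV = 1.059072
  t = 8.0000: CF_t = 1.650000, DF = 0.623167, PV = 1.028225
  t = 8.5000: CF_t = 1.650000, DF = 0.605016, PV = 0.998277
  t = 9.0000: CF_t = 1.650000, DF = 0.587395, PV = 0.969201
  t = 9.5000: CF_t = 1.650000, DF = 0.570286, PV = 0.940972
  t = 10.0000: CF_t = 101.650000, DF = 0.553676, PV = 56.281140
Price P = sum_t PV_t = 79.915409
Convexity numerator sum_t t*(t + 1/m) * CF_t / (1+y/m)^(m*t + 2):
  t = 0.5000: term = 0.754992
  t = 1.0000: term = 2.199005
  t = 1.5000: term = 4.269913
  t = 2.0000: term = 6.909245
  t = 2.5000: term = 10.062007
  t = 3.0000: term = 13.676515
  t = 3.5000: term = 17.704227
  t = 4.0000: term = 22.099589
  t = 4.5000: term = 26.819890
  t = 5.0000: term = 31.825112
  t = 5.5000: term = 37.077800
  t = 6.0000: term = 42.542931
  t = 6.5000: term = 48.187786
  t = 7.0000: term = 53.981836
  t = 7.5000: term = 59.896628
  t = 8.0000: term = 65.905675
  t = 8.5000: term = 71.984354
  t = 9.0000: term = 78.109807
  t = 9.5000: term = 84.260849
  t = 10.0000: term = 5570.289135
Convexity = (1/P) * sum = 6248.557297 / 79.915409 = 78.189643


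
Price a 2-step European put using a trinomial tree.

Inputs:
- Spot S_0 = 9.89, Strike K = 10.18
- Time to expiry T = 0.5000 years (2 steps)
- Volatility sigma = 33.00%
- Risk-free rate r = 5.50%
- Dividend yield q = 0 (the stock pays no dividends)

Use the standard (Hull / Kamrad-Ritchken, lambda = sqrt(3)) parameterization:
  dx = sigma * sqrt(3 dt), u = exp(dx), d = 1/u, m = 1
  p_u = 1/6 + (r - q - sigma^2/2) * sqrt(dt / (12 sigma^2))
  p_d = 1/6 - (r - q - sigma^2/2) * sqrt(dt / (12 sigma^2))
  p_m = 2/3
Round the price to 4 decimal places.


dt = T/N = 0.250000; dx = sigma*sqrt(3*dt) = 0.285788
u = exp(dx) = 1.330811; d = 1/u = 0.751422
p_u = 0.166907, p_m = 0.666667, p_d = 0.166426
Discount per step: exp(-r*dt) = 0.986344
Stock lattice S(k, j) with j the centered position index:
  k=0: S(0,+0) = 9.8900
  k=1: S(1,-1) = 7.4316; S(1,+0) = 9.8900; S(1,+1) = 13.1617
  k=2: S(2,-2) = 5.5842; S(2,-1) = 7.4316; S(2,+0) = 9.8900; S(2,+1) = 13.1617; S(2,+2) = 17.5158
Terminal payoffs V(N, j) = max(K - S_T, 0):
  V(2,-2) = 4.595765; V(2,-1) = 2.748440; V(2,+0) = 0.290000; V(2,+1) = 0.000000; V(2,+2) = 0.000000
Backward induction: V(k, j) = exp(-r*dt) * [p_u * V(k+1, j+1) + p_m * V(k+1, j) + p_d * V(k+1, j-1)]
  V(1,-1) = exp(-r*dt) * [p_u*0.290000 + p_m*2.748440 + p_d*4.595765] = 2.609425
  V(1,+0) = exp(-r*dt) * [p_u*0.000000 + p_m*0.290000 + p_d*2.748440] = 0.641859
  V(1,+1) = exp(-r*dt) * [p_u*0.000000 + p_m*0.000000 + p_d*0.290000] = 0.047604
  V(0,+0) = exp(-r*dt) * [p_u*0.047604 + p_m*0.641859 + p_d*2.609425] = 0.858246

Answer: Price = V(0,0) = 0.8582


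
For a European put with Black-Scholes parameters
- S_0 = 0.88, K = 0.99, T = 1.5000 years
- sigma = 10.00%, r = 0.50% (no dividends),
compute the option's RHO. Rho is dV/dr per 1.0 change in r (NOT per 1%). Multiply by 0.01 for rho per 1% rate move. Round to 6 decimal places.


d1 = -0.8392199719; d2 = -0.9616944590
phi(d1) = 0.2805274736; exp(-qT) = 1.0000000000; exp(-rT) = 0.9925280548
N(-d2) = 0.8318984467
Rho = -K*T*exp(-rT)*N(-d2) = -0.9900 * 1.5000 * 0.9925280548 * 0.8318984467 = -1.226139

Answer: Rho = -1.226139


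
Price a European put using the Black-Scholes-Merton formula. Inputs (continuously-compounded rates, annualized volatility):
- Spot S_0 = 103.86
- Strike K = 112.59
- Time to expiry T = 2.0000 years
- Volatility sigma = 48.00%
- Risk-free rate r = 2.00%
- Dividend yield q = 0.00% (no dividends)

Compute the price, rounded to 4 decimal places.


Answer: Price = 30.3753

Derivation:
d1 = (ln(S/K) + (r - q + 0.5*sigma^2) * T) / (sigma * sqrt(T)) = 0.27944114
d2 = d1 - sigma * sqrt(T) = -0.39938137
exp(-rT) = 0.96078944; exp(-qT) = 1.00000000
P = K * exp(-rT) * N(-d2) - S_0 * exp(-qT) * N(-d1)
N(-d1) = 0.38995315; N(-d2) = 0.65519389
P = 112.5900 * 0.96078944 * 0.65519389 - 103.8600 * 1.00000000 * 0.38995315 = 30.3753


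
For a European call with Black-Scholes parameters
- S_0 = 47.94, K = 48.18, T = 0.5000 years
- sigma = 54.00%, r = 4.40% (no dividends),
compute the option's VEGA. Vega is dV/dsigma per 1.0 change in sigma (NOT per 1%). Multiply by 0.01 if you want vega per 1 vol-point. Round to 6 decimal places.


Answer: Vega = 13.153899

Derivation:
d1 = 0.2354566896; d2 = -0.1463809722
phi(d1) = 0.3880354958; exp(-qT) = 1.0000000000; exp(-rT) = 0.9782402351
Vega = S * exp(-qT) * phi(d1) * sqrt(T) = 47.9400 * 1.0000000000 * 0.3880354958 * 0.7071067812 = 13.153899


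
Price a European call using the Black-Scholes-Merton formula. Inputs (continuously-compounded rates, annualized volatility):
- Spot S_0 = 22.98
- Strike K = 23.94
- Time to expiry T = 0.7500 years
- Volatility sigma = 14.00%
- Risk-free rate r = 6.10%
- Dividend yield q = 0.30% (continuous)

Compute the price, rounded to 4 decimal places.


d1 = (ln(S/K) + (r - q + 0.5*sigma^2) * T) / (sigma * sqrt(T)) = 0.08184824
d2 = d1 - sigma * sqrt(T) = -0.03939531
exp(-rT) = 0.95528075; exp(-qT) = 0.99775253
C = S_0 * exp(-qT) * N(d1) - K * exp(-rT) * N(d2)
N(d1) = 0.53261630; N(d2) = 0.48428761
C = 22.9800 * 0.99775253 * 0.53261630 - 23.9400 * 0.95528075 * 0.48428761 = 1.1366

Answer: Price = 1.1366


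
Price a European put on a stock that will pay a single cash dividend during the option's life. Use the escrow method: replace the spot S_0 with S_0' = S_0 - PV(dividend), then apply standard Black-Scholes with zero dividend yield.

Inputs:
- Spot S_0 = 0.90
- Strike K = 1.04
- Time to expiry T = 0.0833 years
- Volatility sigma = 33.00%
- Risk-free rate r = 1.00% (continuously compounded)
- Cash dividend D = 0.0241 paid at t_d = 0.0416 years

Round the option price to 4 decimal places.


PV(D) = D * exp(-r * t_d) = 0.0241 * 0.99958409 = 0.02408998
S_0' = S_0 - PV(D) = 0.9000 - 0.02408998 = 0.87591002
d1 = (ln(S_0'/K) + (r + sigma^2/2)*T) / (sigma*sqrt(T)) = -1.74650780
d2 = d1 - sigma*sqrt(T) = -1.84175154
exp(-rT) = 0.99916735
N(-d1) = 0.95963862; N(-d2) = 0.96724425
P = K * exp(-rT) * N(-d2) - S_0' * N(-d1) = 1.0400 * 0.99916735 * 0.96724425 - 0.87591002 * 0.95963862 = 0.1645

Answer: Price = 0.1645


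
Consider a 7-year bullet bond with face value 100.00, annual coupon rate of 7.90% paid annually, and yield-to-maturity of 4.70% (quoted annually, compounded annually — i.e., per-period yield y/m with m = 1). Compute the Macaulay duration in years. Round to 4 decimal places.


Answer: Macaulay duration = 5.7608 years

Derivation:
Coupon per period c = face * coupon_rate / m = 7.900000
Periods per year m = 1; per-period yield y/m = 0.047000
Number of cashflows N = 7
Cashflows (t years, CF_t, discount factor 1/(1+y/m)^(m*t), PV):
  t = 1.0000: CF_t = 7.900000, DF = 0.955110, PV = 7.545368
  t = 2.0000: CF_t = 7.900000, DF = 0.912235, PV = 7.206655
  t = 3.0000: CF_t = 7.900000, DF = 0.871284, PV = 6.883147
  t = 4.0000: CF_t = 7.900000, DF = 0.832172, PV = 6.574161
  t = 5.0000: CF_t = 7.900000, DF = 0.794816, PV = 6.279046
  t = 6.0000: CF_t = 7.900000, DF = 0.759137, PV = 5.997179
  t = 7.0000: CF_t = 107.900000, DF = 0.725059, PV = 78.233845
Price P = sum_t PV_t = 118.719401
Macaulay numerator sum_t t * PV_t:
  t * PV_t at t = 1.0000: 7.545368
  t * PV_t at t = 2.0000: 14.413310
  t * PV_t at t = 3.0000: 20.649441
  t * PV_t at t = 4.0000: 26.296646
  t * PV_t at t = 5.0000: 31.395231
  t * PV_t at t = 6.0000: 35.983073
  t * PV_t at t = 7.0000: 547.636912
Macaulay duration D = (sum_t t * PV_t) / P = 683.919981 / 118.719401 = 5.760811


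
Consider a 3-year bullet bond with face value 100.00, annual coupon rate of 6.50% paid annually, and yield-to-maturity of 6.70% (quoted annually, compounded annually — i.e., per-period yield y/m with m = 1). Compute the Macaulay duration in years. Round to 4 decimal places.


Coupon per period c = face * coupon_rate / m = 6.500000
Periods per year m = 1; per-period yield y/m = 0.067000
Number of cashflows N = 3
Cashflows (t years, CF_t, discount factor 1/(1+y/m)^(m*t), PV):
  t = 1.0000: CF_t = 6.500000, DF = 0.937207, PV = 6.091846
  t = 2.0000: CF_t = 6.500000, DF = 0.878357, PV = 5.709322
  t = 3.0000: CF_t = 106.500000, DF = 0.823203, PV = 87.671079
Price P = sum_t PV_t = 99.472247
Macaulay numerator sum_t t * PV_t:
  t * PV_t at t = 1.0000: 6.091846
  t * PV_t at t = 2.0000: 11.418643
  t * PV_t at t = 3.0000: 263.013236
Macaulay duration D = (sum_t t * PV_t) / P = 280.523726 / 99.472247 = 2.820121

Answer: Macaulay duration = 2.8201 years


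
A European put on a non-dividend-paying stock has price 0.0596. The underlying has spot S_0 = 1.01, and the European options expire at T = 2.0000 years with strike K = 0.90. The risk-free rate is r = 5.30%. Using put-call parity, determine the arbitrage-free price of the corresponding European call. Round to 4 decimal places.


Answer: Call price = 0.2601

Derivation:
Put-call parity: C - P = S_0 * exp(-qT) - K * exp(-rT).
S_0 * exp(-qT) = 1.0100 * 1.00000000 = 1.01000000
K * exp(-rT) = 0.9000 * 0.89942465 = 0.80948218
C = P + S*exp(-qT) - K*exp(-rT)
C = 0.0596 + 1.01000000 - 0.80948218 = 0.2601


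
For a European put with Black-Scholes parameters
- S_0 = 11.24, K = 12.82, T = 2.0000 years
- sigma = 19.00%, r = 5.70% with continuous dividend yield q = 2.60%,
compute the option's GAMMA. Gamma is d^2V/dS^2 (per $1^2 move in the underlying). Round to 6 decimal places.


Answer: Gamma = 0.124432

Derivation:
d1 = -0.1244046716; d2 = -0.3931052485
phi(d1) = 0.3958670746; exp(-qT) = 0.9493288668; exp(-rT) = 0.8922579559
Gamma = exp(-qT) * phi(d1) / (S * sigma * sqrt(T)) = 0.9493288668 * 0.3958670746 / (11.2400 * 0.1900 * 1.4142135624) = 0.124432


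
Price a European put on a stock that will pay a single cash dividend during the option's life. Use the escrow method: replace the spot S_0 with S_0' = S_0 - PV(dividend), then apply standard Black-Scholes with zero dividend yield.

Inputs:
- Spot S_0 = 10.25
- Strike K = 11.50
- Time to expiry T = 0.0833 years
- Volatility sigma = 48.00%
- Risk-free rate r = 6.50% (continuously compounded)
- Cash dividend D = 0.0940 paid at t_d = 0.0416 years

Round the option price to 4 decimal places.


PV(D) = D * exp(-r * t_d) = 0.0940 * 0.99729965 = 0.09374617
S_0' = S_0 - PV(D) = 10.2500 - 0.09374617 = 10.15625383
d1 = (ln(S_0'/K) + (r + sigma^2/2)*T) / (sigma*sqrt(T)) = -0.78857801
d2 = d1 - sigma*sqrt(T) = -0.92711436
exp(-rT) = 0.99460013
N(-d1) = 0.78482066; N(-d2) = 0.82306642
P = K * exp(-rT) * N(-d2) - S_0' * N(-d1) = 11.5000 * 0.99460013 * 0.82306642 - 10.15625383 * 0.78482066 = 1.4433

Answer: Price = 1.4433


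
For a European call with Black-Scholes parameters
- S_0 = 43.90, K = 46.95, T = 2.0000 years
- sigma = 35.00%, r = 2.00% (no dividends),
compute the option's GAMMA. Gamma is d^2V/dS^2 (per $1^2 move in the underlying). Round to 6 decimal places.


d1 = 0.1925979356; d2 = -0.3023768112
phi(d1) = 0.3916112989; exp(-qT) = 1.0000000000; exp(-rT) = 0.9607894392
Gamma = exp(-qT) * phi(d1) / (S * sigma * sqrt(T)) = 1.0000000000 * 0.3916112989 / (43.9000 * 0.3500 * 1.4142135624) = 0.018022

Answer: Gamma = 0.018022


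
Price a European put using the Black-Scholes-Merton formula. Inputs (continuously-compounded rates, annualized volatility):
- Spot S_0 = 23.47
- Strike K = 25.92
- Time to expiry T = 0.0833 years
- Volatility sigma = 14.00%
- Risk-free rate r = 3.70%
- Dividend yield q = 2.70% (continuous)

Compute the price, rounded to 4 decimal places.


d1 = (ln(S/K) + (r - q + 0.5*sigma^2) * T) / (sigma * sqrt(T)) = -2.41650918
d2 = d1 - sigma * sqrt(T) = -2.45691562
exp(-rT) = 0.99692264; exp(-qT) = 0.99775343
P = K * exp(-rT) * N(-d2) - S_0 * exp(-qT) * N(-d1)
N(-d1) = 0.99216493; N(-d2) = 0.99299322
P = 25.9200 * 0.99692264 * 0.99299322 - 23.4700 * 0.99775343 * 0.99216493 = 2.4254

Answer: Price = 2.4254


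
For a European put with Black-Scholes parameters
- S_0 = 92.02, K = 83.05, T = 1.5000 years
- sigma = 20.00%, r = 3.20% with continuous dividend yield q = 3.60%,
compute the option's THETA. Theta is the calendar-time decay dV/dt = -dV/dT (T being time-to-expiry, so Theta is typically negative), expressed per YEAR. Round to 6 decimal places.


Answer: Theta = -2.439723

Derivation:
d1 = 0.5166917275; d2 = 0.2717427532
phi(d1) = 0.3490906306; exp(-qT) = 0.9474321065; exp(-rT) = 0.9531337871
Theta = -S*exp(-qT)*phi(d1)*sigma/(2*sqrt(T)) + r*K*exp(-rT)*N(-d2) - q*S*exp(-qT)*N(-d1)
N(-d1) = 0.3026856859; N(-d2) = 0.3929099127; sqrt(T) = 1.2247448714
Term 1 = -92.0200 * 0.9474321065 * 0.3490906306 * 0.2000 / (2 * 1.2247448714) = -2.4849799565
Term 2 = 0.0320 * 83.0500 * 0.9531337871 * 0.3929099127 = 0.9952598071
Term 3 = -0.0360 * 92.0200 * 0.9474321065 * 0.3026856859 = -0.9500024191
Theta = -2.4849799565 + (0.9952598071) + (-0.9500024191) = -2.439723


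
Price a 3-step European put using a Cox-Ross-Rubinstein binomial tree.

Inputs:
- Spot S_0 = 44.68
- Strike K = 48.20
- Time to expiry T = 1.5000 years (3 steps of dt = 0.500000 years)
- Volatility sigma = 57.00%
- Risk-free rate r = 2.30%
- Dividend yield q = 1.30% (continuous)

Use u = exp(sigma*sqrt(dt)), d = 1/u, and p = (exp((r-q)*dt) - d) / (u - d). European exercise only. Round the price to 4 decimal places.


Answer: Price = V(0,0) = 14.6475

Derivation:
dt = T/N = 0.500000
u = exp(sigma*sqrt(dt)) = 1.496383; d = 1/u = 0.668278
p = (exp((r-q)*dt) - d) / (u - d) = 0.406633
Discount per step: exp(-r*dt) = 0.988566
Stock lattice S(k, i) with i counting down-moves:
  k=0: S(0,0) = 44.6800
  k=1: S(1,0) = 66.8584; S(1,1) = 29.8587
  k=2: S(2,0) = 100.0458; S(2,1) = 44.6800; S(2,2) = 19.9539
  k=3: S(3,0) = 149.7068; S(3,1) = 66.8584; S(3,2) = 29.8587; S(3,3) = 13.3347
Terminal payoffs V(N, i) = max(K - S_T, 0):
  V(3,0) = 0.000000; V(3,1) = 0.000000; V(3,2) = 18.341334; V(3,3) = 34.865250
Backward induction: V(k, i) = exp(-r*dt) * [p * V(k+1, i) + (1-p) * V(k+1, i+1)].
  V(2,0) = exp(-r*dt) * [p*0.000000 + (1-p)*0.000000] = 0.000000
  V(2,1) = exp(-r*dt) * [p*0.000000 + (1-p)*18.341334] = 10.758711
  V(2,2) = exp(-r*dt) * [p*18.341334 + (1-p)*34.865250] = 27.824262
  V(1,0) = exp(-r*dt) * [p*0.000000 + (1-p)*10.758711] = 6.310875
  V(1,1) = exp(-r*dt) * [p*10.758711 + (1-p)*27.824262] = 20.646053
  V(0,0) = exp(-r*dt) * [p*6.310875 + (1-p)*20.646053] = 14.647485


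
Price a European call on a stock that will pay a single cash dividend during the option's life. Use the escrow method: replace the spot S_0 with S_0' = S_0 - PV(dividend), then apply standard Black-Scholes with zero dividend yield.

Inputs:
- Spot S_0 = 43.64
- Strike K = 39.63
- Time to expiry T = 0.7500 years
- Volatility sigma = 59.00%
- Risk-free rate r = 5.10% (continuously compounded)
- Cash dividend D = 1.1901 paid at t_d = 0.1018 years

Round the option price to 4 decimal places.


PV(D) = D * exp(-r * t_d) = 1.1901 * 0.99482165 = 1.18393725
S_0' = S_0 - PV(D) = 43.6400 - 1.18393725 = 42.45606275
d1 = (ln(S_0'/K) + (r + sigma^2/2)*T) / (sigma*sqrt(T)) = 0.46515020
d2 = d1 - sigma*sqrt(T) = -0.04580479
exp(-rT) = 0.96247229
N(d1) = 0.67908805; N(d2) = 0.48173292
C = S_0' * N(d1) - K * exp(-rT) * N(d2) = 42.45606275 * 0.67908805 - 39.6300 * 0.96247229 * 0.48173292 = 10.4568

Answer: Price = 10.4568


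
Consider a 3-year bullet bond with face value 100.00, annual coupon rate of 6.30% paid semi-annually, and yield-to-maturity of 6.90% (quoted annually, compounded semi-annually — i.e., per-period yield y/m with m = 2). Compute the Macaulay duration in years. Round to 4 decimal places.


Coupon per period c = face * coupon_rate / m = 3.150000
Periods per year m = 2; per-period yield y/m = 0.034500
Number of cashflows N = 6
Cashflows (t years, CF_t, discount factor 1/(1+y/m)^(m*t), PV):
  t = 0.5000: CF_t = 3.150000, DF = 0.966651, PV = 3.044949
  t = 1.0000: CF_t = 3.150000, DF = 0.934413, PV = 2.943402
  t = 1.5000: CF_t = 3.150000, DF = 0.903251, PV = 2.845241
  t = 2.0000: CF_t = 3.150000, DF = 0.873128, PV = 2.750354
  t = 2.5000: CF_t = 3.150000, DF = 0.844010, PV = 2.658631
  t = 3.0000: CF_t = 103.150000, DF = 0.815863, PV = 84.156228
Price P = sum_t PV_t = 98.398805
Macaulay numerator sum_t t * PV_t:
  t * PV_t at t = 0.5000: 1.522475
  t * PV_t at t = 1.0000: 2.943402
  t * PV_t at t = 1.5000: 4.267862
  t * PV_t at t = 2.0000: 5.500708
  t * PV_t at t = 2.5000: 6.646578
  t * PV_t at t = 3.0000: 252.468684
Macaulay duration D = (sum_t t * PV_t) / P = 273.349708 / 98.398805 = 2.777978

Answer: Macaulay duration = 2.7780 years


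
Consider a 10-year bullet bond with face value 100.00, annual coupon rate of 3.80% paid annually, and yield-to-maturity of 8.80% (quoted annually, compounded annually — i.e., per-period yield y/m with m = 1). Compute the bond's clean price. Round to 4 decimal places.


Answer: Price = 67.6273

Derivation:
Coupon per period c = face * coupon_rate / m = 3.800000
Periods per year m = 1; per-period yield y/m = 0.088000
Number of cashflows N = 10
Cashflows (t years, CF_t, discount factor 1/(1+y/m)^(m*t), PV):
  t = 1.0000: CF_t = 3.800000, DF = 0.919118, PV = 3.492647
  t = 2.0000: CF_t = 3.800000, DF = 0.844777, PV = 3.210154
  t = 3.0000: CF_t = 3.800000, DF = 0.776450, PV = 2.950509
  t = 4.0000: CF_t = 3.800000, DF = 0.713649, PV = 2.711865
  t = 5.0000: CF_t = 3.800000, DF = 0.655927, PV = 2.492523
  t = 6.0000: CF_t = 3.800000, DF = 0.602874, PV = 2.290922
  t = 7.0000: CF_t = 3.800000, DF = 0.554112, PV = 2.105626
  t = 8.0000: CF_t = 3.800000, DF = 0.509294, PV = 1.935318
  t = 9.0000: CF_t = 3.800000, DF = 0.468101, PV = 1.778785
  t = 10.0000: CF_t = 103.800000, DF = 0.430240, PV = 44.658939
Price P = sum_t PV_t = 67.627287


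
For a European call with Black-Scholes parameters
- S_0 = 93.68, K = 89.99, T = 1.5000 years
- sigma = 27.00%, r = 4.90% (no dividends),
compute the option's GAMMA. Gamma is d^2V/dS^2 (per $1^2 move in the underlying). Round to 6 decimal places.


d1 = 0.5091345059; d2 = 0.1784533906
phi(d1) = 0.3504464010; exp(-qT) = 1.0000000000; exp(-rT) = 0.9291361458
Gamma = exp(-qT) * phi(d1) / (S * sigma * sqrt(T)) = 1.0000000000 * 0.3504464010 / (93.6800 * 0.2700 * 1.2247448714) = 0.011313

Answer: Gamma = 0.011313


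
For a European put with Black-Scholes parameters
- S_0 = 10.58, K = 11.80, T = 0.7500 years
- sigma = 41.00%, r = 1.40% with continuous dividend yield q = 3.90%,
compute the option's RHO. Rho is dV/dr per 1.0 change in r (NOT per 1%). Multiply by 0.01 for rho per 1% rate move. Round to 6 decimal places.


d1 = -0.1826302677; d2 = -0.5377006832
phi(d1) = 0.3923443266; exp(-qT) = 0.9711736407; exp(-rT) = 0.9895549326
N(-d2) = 0.7046081463
Rho = -K*T*exp(-rT)*N(-d2) = -11.8000 * 0.7500 * 0.9895549326 * 0.7046081463 = -6.170649

Answer: Rho = -6.170649


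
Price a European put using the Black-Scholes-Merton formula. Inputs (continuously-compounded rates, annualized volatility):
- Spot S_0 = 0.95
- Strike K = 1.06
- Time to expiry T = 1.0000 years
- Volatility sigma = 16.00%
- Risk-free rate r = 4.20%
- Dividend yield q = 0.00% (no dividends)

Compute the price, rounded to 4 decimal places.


d1 = (ln(S/K) + (r - q + 0.5*sigma^2) * T) / (sigma * sqrt(T)) = -0.34226377
d2 = d1 - sigma * sqrt(T) = -0.50226377
exp(-rT) = 0.95886978; exp(-qT) = 1.00000000
P = K * exp(-rT) * N(-d2) - S_0 * exp(-qT) * N(-d1)
N(-d1) = 0.63392380; N(-d2) = 0.69225900
P = 1.0600 * 0.95886978 * 0.69225900 - 0.9500 * 1.00000000 * 0.63392380 = 0.1014

Answer: Price = 0.1014


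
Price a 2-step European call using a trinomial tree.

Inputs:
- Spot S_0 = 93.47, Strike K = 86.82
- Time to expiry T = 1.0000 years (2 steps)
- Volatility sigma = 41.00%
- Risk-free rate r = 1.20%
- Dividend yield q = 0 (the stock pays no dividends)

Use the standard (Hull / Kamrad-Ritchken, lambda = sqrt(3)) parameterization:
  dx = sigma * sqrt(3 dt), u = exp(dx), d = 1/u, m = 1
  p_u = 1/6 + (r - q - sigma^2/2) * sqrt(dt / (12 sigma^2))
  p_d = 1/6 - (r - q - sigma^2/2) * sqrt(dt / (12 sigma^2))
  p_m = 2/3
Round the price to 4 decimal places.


dt = T/N = 0.500000; dx = sigma*sqrt(3*dt) = 0.502145
u = exp(dx) = 1.652262; d = 1/u = 0.605231
p_u = 0.130796, p_m = 0.666667, p_d = 0.202538
Discount per step: exp(-r*dt) = 0.994018
Stock lattice S(k, j) with j the centered position index:
  k=0: S(0,+0) = 93.4700
  k=1: S(1,-1) = 56.5709; S(1,+0) = 93.4700; S(1,+1) = 154.4370
  k=2: S(2,-2) = 34.2385; S(2,-1) = 56.5709; S(2,+0) = 93.4700; S(2,+1) = 154.4370; S(2,+2) = 255.1703
Terminal payoffs V(N, j) = max(S_T - K, 0):
  V(2,-2) = 0.000000; V(2,-1) = 0.000000; V(2,+0) = 6.650000; V(2,+1) = 67.616951; V(2,+2) = 168.350340
Backward induction: V(k, j) = exp(-r*dt) * [p_u * V(k+1, j+1) + p_m * V(k+1, j) + p_d * V(k+1, j-1)]
  V(1,-1) = exp(-r*dt) * [p_u*6.650000 + p_m*0.000000 + p_d*0.000000] = 0.864588
  V(1,+0) = exp(-r*dt) * [p_u*67.616951 + p_m*6.650000 + p_d*0.000000] = 13.197906
  V(1,+1) = exp(-r*dt) * [p_u*168.350340 + p_m*67.616951 + p_d*6.650000] = 68.034887
  V(0,+0) = exp(-r*dt) * [p_u*68.034887 + p_m*13.197906 + p_d*0.864588] = 17.765465

Answer: Price = V(0,0) = 17.7655


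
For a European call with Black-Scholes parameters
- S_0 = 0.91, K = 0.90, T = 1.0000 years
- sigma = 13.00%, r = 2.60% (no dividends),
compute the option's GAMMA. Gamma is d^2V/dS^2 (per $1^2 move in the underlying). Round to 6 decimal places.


d1 = 0.3499987399; d2 = 0.2199987399
phi(d1) = 0.3752405124; exp(-qT) = 1.0000000000; exp(-rT) = 0.9743350896
Gamma = exp(-qT) * phi(d1) / (S * sigma * sqrt(T)) = 1.0000000000 * 0.3752405124 / (0.9100 * 0.1300 * 1.0000000000) = 3.171940

Answer: Gamma = 3.171940
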